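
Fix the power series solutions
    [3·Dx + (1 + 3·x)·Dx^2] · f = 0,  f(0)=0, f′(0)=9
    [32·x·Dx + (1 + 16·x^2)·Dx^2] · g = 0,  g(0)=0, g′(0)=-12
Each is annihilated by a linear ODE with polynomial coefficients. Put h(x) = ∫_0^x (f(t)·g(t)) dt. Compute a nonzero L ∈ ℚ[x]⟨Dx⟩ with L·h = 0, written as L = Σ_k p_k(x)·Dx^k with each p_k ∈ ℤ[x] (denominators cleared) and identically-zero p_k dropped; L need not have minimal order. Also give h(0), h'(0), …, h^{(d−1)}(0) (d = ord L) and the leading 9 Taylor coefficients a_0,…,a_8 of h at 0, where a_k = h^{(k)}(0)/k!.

f: a_k = 0, 9, -27/2, 27, -243/4, 729/5, -729/2, 6561/7, -19683/8, …
g: a_k = 0, -12, 0, 64, 0, -3072/5, 0, 49152/7, 0, …
Sym-product of L_f,L_g gives L₀ (≤ ord 4).
Integrate: L := L₀·Dx.
L = (15744 + 89280·x + 811008·x^2 + 5299200·x^3 + 13271040·x^4 + 17252352·x^5 + 21233664·x^7)·Dx^2 + (4258 + 91200·x + 775488·x^2 + 4635648·x^3 + 18247680·x^4 + 41140224·x^5 + 46448640·x^6 + 21233664·x^7 + 74317824·x^8)·Dx^3 + (492 + 12548·x + 131328·x^2 + 747968·x^3 + 3219456·x^4 + 10146816·x^5 + 21233664·x^6 + 24920064·x^7 + 21233664·x^8 + 42467328·x^9)·Dx^4 + (73 + 822·x + 6161·x^2 + 34944·x^3 + 151168·x^4 + 500736·x^5 + 1322496·x^6 + 2654208·x^7 + 3244032·x^8 + 3538944·x^9 + 5308416·x^10)·Dx^5  (order 5).
h: a_k = 0, 0, 0, -36, 81/2, 252/5, -45/2, -27756/35, 21951/20, …
ICs: h(0) = 0, h′(0) = 0, h′′(0) = 0, h′′′(0) = -216, h′′′′(0) = 972.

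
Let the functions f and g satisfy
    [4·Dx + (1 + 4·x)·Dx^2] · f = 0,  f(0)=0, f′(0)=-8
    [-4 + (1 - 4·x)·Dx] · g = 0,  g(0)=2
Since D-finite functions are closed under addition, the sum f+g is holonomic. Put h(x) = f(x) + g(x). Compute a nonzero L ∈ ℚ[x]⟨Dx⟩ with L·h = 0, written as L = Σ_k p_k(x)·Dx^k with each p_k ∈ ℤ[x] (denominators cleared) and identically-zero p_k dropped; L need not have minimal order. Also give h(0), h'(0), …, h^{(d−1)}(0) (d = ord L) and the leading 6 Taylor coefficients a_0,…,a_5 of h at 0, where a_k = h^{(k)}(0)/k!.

L = (-160 - 128·x)·Dx + (-16 - 256·x - 256·x^2)·Dx^2 + (3 + 4·x - 48·x^2 - 64·x^3)·Dx^3  (order 3).
h: a_k = 2, 0, 48, 256/3, 640, 8192/5, …
ICs: h(0) = 2, h′(0) = 0, h′′(0) = 96.

f: a_k = 0, -8, 16, -128/3, 128, -2048/5, …
g: a_k = 2, 8, 32, 128, 512, 2048, …
Sum ⇒ L₀ = lclm(L_f,L_g) in ℚ(x)⟨Dx⟩.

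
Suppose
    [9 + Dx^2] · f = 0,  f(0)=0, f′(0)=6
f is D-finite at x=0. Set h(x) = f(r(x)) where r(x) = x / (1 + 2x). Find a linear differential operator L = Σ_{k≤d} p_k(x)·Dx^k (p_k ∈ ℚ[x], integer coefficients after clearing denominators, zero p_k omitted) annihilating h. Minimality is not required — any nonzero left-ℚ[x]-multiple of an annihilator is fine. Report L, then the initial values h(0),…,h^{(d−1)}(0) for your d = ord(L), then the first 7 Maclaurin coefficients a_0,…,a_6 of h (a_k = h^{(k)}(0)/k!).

L = 9 + (4 + 24·x + 48·x^2 + 32·x^3)·Dx + (1 + 8·x + 24·x^2 + 32·x^3 + 16·x^4)·Dx^2  (order 2).
h: a_k = 0, 6, -12, 15, 6, -2319/20, 975/2, …
ICs: h(0) = 0, h′(0) = 6.

f: a_k = 0, 6, 0, -9, 0, 81/20, 0, …
L₀ from L_f via x↦r, Dx↦r'^{-1}Dx.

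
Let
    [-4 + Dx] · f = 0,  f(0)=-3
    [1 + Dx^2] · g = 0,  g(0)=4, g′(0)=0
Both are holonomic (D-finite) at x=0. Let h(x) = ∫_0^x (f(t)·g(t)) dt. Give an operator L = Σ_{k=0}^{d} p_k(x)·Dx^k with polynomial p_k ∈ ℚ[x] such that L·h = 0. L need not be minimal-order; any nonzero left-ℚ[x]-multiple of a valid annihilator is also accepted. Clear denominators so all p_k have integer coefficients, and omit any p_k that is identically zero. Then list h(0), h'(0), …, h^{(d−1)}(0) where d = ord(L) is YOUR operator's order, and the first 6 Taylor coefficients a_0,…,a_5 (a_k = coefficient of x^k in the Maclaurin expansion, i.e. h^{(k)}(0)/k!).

L = 17·Dx - 8·Dx^2 + Dx^3  (order 3).
h: a_k = 0, -12, -24, -30, -26, -161/10, …
ICs: h(0) = 0, h′(0) = -12, h′′(0) = -48.

f: a_k = -3, -12, -24, -32, -32, -128/5, …
g: a_k = 4, 0, -2, 0, 1/6, 0, …
Product ⇒ symmetric product L₀, ord ≤ 2.
Integrate: L := L₀·Dx.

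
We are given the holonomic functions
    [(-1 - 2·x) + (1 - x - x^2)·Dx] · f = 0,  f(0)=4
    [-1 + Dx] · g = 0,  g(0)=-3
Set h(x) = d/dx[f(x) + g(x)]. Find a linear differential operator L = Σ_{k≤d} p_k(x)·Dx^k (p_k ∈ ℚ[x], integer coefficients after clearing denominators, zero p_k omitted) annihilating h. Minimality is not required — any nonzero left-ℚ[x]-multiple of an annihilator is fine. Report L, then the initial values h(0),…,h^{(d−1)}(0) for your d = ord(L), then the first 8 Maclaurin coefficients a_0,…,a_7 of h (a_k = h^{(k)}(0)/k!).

L = (14 + 46·x + 40·x^2 + 36·x^3 + 6·x^4) + (-17 - 48·x - 41·x^2 - 24·x^3 + 5·x^4 + 2·x^5)·Dx + (3 + 2·x + x^2 - 12·x^3 - 11·x^4 - 2·x^5)·Dx^2  (order 2).
h: a_k = 1, 13, 69/2, 159/2, 1279/8, 12479/40, 141119/240, 1827839/1680, …
ICs: h(0) = 1, h′(0) = 13.

f: a_k = 4, 4, 8, 12, 20, 32, 52, 84, …
g: a_k = -3, -3, -3/2, -1/2, -1/8, -1/40, -1/240, -1/1680, …
h₀=f+g: left-lcm gives L₀, ord ≤ 2.
Differentiate: ansatz ord ≤ ord L₀ ⇒ L.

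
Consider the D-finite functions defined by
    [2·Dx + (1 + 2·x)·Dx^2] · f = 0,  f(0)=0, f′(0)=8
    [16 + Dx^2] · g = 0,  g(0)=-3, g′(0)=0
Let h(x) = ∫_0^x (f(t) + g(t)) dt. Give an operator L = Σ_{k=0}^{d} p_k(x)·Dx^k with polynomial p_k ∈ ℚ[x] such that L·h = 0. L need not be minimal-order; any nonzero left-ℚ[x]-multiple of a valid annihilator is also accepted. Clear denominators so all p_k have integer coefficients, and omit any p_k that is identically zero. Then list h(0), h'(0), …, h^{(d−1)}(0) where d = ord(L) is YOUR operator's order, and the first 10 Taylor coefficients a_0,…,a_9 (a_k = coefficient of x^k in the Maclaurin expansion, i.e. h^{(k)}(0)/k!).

f: a_k = 0, 8, -8, 32/3, -16, 128/5, -128/3, 512/7, -128, 2048/9, …
g: a_k = -3, 0, 24, 0, -32, 0, 256/15, 0, -512/105, 0, …
Weyl lclm of L_f,L_g ⇒ L₀ (ord ≤ 4).
Integrate: L := L₀·Dx.
L = (160 + 256·x + 256·x^2)·Dx^2 + (48 + 224·x + 384·x^2 + 256·x^3)·Dx^3 + (10 + 16·x + 16·x^2)·Dx^4 + (3 + 14·x + 24·x^2 + 16·x^3)·Dx^5  (order 5).
h: a_k = 0, -3, 4, 16/3, 8/3, -48/5, 64/15, -128/35, 64/7, -13952/945, …
ICs: h(0) = 0, h′(0) = -3, h′′(0) = 8, h′′′(0) = 32, h′′′′(0) = 64.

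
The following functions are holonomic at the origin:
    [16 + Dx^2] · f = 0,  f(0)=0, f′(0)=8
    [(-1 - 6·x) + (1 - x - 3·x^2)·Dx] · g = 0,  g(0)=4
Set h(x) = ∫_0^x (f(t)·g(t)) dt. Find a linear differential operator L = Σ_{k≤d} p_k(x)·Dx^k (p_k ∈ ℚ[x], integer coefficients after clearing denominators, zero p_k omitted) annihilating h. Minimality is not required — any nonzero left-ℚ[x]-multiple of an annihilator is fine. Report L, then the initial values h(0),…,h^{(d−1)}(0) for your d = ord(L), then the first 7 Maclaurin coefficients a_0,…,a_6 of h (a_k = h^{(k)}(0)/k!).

L = (-10 + 16·x + 48·x^2)·Dx + (2 + 12·x)·Dx^2 + (-1 + x + 3·x^2)·Dx^3  (order 3).
h: a_k = 0, 0, 16, 32/3, 32/3, 416/15, 2512/45, …
ICs: h(0) = 0, h′(0) = 0, h′′(0) = 32.

f: a_k = 0, 8, 0, -64/3, 0, 256/15, 0, …
g: a_k = 4, 4, 16, 28, 76, 160, 388, …
L₀ := L_f ⊗_s L_g (sym. prod.), ord ≤ 2.
∫: right-multiply L₀ by Dx.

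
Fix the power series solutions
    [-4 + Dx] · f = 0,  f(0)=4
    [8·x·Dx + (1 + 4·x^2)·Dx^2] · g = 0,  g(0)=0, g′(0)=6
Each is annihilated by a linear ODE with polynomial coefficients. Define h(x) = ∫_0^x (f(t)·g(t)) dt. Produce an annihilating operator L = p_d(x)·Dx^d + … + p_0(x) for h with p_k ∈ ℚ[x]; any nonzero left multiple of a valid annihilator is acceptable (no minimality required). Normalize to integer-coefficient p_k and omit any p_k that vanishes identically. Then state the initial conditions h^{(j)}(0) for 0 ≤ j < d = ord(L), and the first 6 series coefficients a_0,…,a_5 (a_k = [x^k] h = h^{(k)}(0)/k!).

L = (16 - 32·x + 64·x^2)·Dx + (-8 + 8·x - 32·x^2)·Dx^2 + (1 + 4·x^2)·Dx^3  (order 3).
h: a_k = 0, 0, 12, 32, 40, 128/5, …
ICs: h(0) = 0, h′(0) = 0, h′′(0) = 24.

f: a_k = 4, 16, 32, 128/3, 128/3, 512/15, …
g: a_k = 0, 6, 0, -8, 0, 96/5, …
Sym-product of L_f,L_g gives L₀ (≤ ord 2).
h=∫₀ˣh₀: take L = L₀·Dx.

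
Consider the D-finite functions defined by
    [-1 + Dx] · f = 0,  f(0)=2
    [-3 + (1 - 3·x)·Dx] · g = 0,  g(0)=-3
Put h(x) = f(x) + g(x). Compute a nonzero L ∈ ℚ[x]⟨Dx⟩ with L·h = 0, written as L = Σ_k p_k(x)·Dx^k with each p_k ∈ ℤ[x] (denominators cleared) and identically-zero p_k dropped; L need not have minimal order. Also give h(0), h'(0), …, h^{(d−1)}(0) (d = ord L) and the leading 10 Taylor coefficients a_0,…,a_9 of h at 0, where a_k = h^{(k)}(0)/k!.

f: a_k = 2, 2, 1, 1/3, 1/12, 1/60, 1/360, 1/2520, 1/20160, 1/181440, …
g: a_k = -3, -9, -27, -81, -243, -729, -2187, -6561, -19683, -59049, …
Sum ⇒ L₀ = lclm(L_f,L_g) in ℚ(x)⟨Dx⟩.
L = (15 + 9·x) + (-17 - 6·x + 9·x^2)·Dx + (2 - 3·x - 9·x^2)·Dx^2  (order 2).
h: a_k = -1, -7, -26, -242/3, -2915/12, -43739/60, -787319/360, -16533719/2520, -396809279/20160, -10713850559/181440, …
ICs: h(0) = -1, h′(0) = -7.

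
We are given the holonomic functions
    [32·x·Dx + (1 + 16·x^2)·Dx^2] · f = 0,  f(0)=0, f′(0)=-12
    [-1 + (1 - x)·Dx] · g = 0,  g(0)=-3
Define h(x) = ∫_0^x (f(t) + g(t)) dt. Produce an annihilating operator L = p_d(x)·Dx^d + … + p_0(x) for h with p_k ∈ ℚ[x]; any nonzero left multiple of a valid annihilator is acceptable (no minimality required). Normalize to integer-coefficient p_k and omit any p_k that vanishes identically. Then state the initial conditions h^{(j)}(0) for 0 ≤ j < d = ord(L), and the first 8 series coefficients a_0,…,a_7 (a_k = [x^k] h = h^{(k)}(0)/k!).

L = (32 - 128·x - 1536·x^2)·Dx^2 + (-19 + 32·x + 656·x^2 - 1536·x^3)·Dx^3 + (1 + 15·x + 240·x^3 - 256·x^4)·Dx^4  (order 4).
h: a_k = 0, -3, -15/2, -1, 61/4, -3/5, -1029/10, -3/7, …
ICs: h(0) = 0, h′(0) = -3, h′′(0) = -15, h′′′(0) = -6.

f: a_k = 0, -12, 0, 64, 0, -3072/5, 0, 49152/7, …
g: a_k = -3, -3, -3, -3, -3, -3, -3, -3, …
Sum ⇒ L₀ = lclm(L_f,L_g) in ℚ(x)⟨Dx⟩.
Integrate: L := L₀·Dx.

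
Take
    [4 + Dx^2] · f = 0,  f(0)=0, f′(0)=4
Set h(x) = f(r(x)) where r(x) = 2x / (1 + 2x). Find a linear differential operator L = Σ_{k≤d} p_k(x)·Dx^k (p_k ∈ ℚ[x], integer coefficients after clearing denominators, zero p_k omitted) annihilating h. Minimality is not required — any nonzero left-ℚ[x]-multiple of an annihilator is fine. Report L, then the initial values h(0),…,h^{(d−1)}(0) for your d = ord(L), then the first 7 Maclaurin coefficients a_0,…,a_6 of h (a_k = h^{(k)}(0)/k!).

f: a_k = 0, 4, 0, -8/3, 0, 8/15, 0, …
h₀=f(r): pull back L_f along r ⇒ L₀.
L = 16 + (4 + 24·x + 48·x^2 + 32·x^3)·Dx + (1 + 8·x + 24·x^2 + 32·x^3 + 16·x^4)·Dx^2  (order 2).
h: a_k = 0, 8, -16, 32/3, 64, -5504/15, 1280, …
ICs: h(0) = 0, h′(0) = 8.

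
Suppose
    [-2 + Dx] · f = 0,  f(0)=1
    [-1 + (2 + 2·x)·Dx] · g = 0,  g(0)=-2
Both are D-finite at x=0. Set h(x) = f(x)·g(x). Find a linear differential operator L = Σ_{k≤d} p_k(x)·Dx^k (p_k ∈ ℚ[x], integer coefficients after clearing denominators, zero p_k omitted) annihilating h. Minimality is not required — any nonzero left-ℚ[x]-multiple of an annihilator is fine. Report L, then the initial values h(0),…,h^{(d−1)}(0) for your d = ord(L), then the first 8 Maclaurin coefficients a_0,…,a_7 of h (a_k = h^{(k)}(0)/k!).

f: a_k = 1, 2, 2, 4/3, 2/3, 4/15, 4/45, 8/315, …
g: a_k = -2, -1, 1/4, -1/8, 5/64, -7/128, 21/512, -33/1024, …
L₀ := L_f ⊗_s L_g (sym. prod.), ord ≤ 1.
L = (-5 - 4·x) + (2 + 2·x)·Dx  (order 1).
h: a_k = -2, -5, -23/4, -103/24, -449/192, -1949/1920, -1643/4608, -36047/322560, …
ICs: h(0) = -2.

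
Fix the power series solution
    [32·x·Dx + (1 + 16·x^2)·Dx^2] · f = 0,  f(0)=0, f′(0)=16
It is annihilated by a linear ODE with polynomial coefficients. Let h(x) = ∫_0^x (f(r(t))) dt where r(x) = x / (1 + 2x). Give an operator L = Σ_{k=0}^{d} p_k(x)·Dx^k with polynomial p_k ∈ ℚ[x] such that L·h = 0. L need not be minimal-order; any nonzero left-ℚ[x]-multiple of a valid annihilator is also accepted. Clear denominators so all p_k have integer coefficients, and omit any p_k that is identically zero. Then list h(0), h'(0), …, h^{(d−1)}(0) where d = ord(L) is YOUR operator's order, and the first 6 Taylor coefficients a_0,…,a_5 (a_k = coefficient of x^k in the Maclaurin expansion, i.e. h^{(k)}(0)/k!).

L = (4 + 40·x)·Dx^2 + (1 + 4·x + 20·x^2)·Dx^3  (order 3).
h: a_k = 0, 0, 8, -32/3, -16/3, 384/5, …
ICs: h(0) = 0, h′(0) = 0, h′′(0) = 16.

f: a_k = 0, 16, 0, -256/3, 0, 4096/5, …
Substitute x→r, Dx→(1/r')Dx; clear ⇒ L₀.
h=∫h₀ ⇒ L = L₀·Dx.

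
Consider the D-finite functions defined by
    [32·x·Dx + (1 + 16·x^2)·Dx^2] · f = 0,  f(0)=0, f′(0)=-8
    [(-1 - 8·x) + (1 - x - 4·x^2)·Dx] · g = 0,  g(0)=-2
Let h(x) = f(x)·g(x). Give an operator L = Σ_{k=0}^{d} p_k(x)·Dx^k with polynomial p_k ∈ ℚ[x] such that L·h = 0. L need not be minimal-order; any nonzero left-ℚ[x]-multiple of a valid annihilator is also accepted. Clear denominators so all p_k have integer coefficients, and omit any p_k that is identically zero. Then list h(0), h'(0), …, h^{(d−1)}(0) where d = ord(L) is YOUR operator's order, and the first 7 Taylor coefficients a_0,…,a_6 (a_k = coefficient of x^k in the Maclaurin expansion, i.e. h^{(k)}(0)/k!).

L = (8 + 32·x + 384·x^2) + (2 - 16·x + 64·x^2 + 384·x^3)·Dx + (-1 + x - 12·x^2 + 16·x^3 + 64·x^4)·Dx^2  (order 2).
h: a_k = 0, 16, 16, -16/3, 176/3, 12848/15, 5456/5, …
ICs: h(0) = 0, h′(0) = 16.

f: a_k = 0, -8, 0, 128/3, 0, -2048/5, 0, …
g: a_k = -2, -2, -10, -18, -58, -130, -362, …
L₀ := L_f ⊗_s L_g (sym. prod.), ord ≤ 2.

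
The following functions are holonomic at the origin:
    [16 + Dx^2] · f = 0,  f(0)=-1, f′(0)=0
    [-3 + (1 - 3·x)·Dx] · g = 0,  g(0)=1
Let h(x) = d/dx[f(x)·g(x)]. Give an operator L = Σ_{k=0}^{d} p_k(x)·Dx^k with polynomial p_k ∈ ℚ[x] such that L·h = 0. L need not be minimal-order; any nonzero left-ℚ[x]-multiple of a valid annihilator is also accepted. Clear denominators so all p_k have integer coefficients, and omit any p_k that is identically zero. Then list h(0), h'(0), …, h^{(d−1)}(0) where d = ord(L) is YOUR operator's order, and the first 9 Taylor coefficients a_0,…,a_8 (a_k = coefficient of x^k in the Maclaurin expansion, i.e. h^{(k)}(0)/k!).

f: a_k = -1, 0, 8, 0, -32/3, 0, 256/45, 0, -512/315, …
g: a_k = 1, 3, 9, 27, 81, 243, 729, 2187, 6561, …
f·g: L₀ = L_f ⊗_s L_g, ord ≤ 2·1.
h₀' ⇒ L via d/dx closure of L₀.
L = (-2 - 96·x + 144·x^2) + (-6 + 18·x)·Dx + (1 - 6·x + 9·x^2)·Dx^2  (order 2).
h: a_k = -3, -2, -9, -236/3, -295, -15418/15, -53963/15, -3889432/315, -1458537/35, …
ICs: h(0) = -3, h′(0) = -2.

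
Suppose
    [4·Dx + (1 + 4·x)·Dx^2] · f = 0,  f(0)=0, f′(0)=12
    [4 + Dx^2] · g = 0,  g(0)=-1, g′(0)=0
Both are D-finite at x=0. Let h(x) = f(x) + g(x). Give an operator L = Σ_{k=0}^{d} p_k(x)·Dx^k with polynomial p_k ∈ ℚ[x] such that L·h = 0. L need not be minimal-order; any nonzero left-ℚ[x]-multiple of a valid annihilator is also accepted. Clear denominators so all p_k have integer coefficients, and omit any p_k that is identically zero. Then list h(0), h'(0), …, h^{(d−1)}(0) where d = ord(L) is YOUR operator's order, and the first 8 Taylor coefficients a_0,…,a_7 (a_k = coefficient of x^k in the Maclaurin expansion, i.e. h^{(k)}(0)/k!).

f: a_k = 0, 12, -24, 64, -192, 3072/5, -2048, 49152/7, …
g: a_k = -1, 0, 2, 0, -2/3, 0, 4/45, 0, …
Weyl lclm of L_f,L_g ⇒ L₀ (ord ≤ 4).
L = (400 + 128·x + 256·x^2)·Dx + (36 + 176·x + 192·x^2 + 256·x^3)·Dx^2 + (100 + 32·x + 64·x^2)·Dx^3 + (9 + 44·x + 48·x^2 + 64·x^3)·Dx^4  (order 4).
h: a_k = -1, 12, -22, 64, -578/3, 3072/5, -92156/45, 49152/7, …
ICs: h(0) = -1, h′(0) = 12, h′′(0) = -44, h′′′(0) = 384.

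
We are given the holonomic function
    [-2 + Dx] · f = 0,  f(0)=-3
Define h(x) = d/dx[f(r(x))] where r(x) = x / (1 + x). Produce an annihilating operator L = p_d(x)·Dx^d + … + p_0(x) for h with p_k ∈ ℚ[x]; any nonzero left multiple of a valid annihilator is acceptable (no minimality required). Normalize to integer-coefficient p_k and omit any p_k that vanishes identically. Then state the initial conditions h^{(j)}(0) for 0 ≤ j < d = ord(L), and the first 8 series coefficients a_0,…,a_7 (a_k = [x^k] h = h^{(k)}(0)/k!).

L = -2·x + (-1 - 2·x - x^2)·Dx  (order 1).
h: a_k = -6, 0, 6, -8, 6, -8/5, -10/3, 256/35, …
ICs: h(0) = -6.

f: a_k = -3, -6, -6, -4, -2, -4/5, -4/15, -8/105, …
f∘r: x↦r, Dx↦Dx/r' in L_f ⇒ L₀.
h=h₀': d/dx-closure on L₀ ⇒ L.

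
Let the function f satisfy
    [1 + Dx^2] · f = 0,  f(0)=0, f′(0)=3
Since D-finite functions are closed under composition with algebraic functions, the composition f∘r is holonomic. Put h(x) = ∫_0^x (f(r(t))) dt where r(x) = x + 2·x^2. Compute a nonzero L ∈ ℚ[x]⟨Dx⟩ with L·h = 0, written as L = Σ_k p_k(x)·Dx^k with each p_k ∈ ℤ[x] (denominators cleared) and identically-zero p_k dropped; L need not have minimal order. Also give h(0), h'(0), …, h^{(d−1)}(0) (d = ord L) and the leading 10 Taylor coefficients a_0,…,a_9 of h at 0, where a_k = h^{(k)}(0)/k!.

L = (1 + 12·x + 48·x^2 + 64·x^3)·Dx - 4·Dx^2 + (1 + 4·x)·Dx^3  (order 3).
h: a_k = 0, 0, 3/2, 2, -1/8, -3/5, -239/240, -15/28, 1679/13440, 239/1080, …
ICs: h(0) = 0, h′(0) = 0, h′′(0) = 3.

f: a_k = 0, 3, 0, -1/2, 0, 1/40, 0, -1/1680, 0, 1/120960, …
h₀=f(r): pull back L_f along r ⇒ L₀.
∫: right-multiply L₀ by Dx.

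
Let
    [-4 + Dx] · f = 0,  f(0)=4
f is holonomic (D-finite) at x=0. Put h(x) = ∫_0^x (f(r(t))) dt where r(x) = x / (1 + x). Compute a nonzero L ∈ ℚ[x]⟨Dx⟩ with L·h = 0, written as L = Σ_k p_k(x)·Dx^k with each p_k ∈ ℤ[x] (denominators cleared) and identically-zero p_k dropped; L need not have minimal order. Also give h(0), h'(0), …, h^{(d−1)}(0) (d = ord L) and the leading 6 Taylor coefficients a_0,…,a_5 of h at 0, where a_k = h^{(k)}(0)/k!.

L = -4·Dx + (1 + 2·x + x^2)·Dx^2  (order 2).
h: a_k = 0, 4, 8, 16/3, -4/3, -16/15, …
ICs: h(0) = 0, h′(0) = 4.

f: a_k = 4, 16, 32, 128/3, 128/3, 512/15, …
L₀ from L_f via x↦r, Dx↦r'^{-1}Dx.
Integrate: L := L₀·Dx.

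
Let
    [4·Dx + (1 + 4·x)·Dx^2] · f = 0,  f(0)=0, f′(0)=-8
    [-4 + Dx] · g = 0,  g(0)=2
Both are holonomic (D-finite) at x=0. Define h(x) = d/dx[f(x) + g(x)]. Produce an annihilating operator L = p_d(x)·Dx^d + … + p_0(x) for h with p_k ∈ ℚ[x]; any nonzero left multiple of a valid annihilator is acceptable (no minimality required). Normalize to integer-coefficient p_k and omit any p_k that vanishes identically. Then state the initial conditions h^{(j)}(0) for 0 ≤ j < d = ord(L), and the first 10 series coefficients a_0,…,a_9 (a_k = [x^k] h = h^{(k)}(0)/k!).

f: a_k = 0, -8, 16, -128/3, 128, -2048/5, 4096/3, -32768/7, 16384, -524288/9, …
g: a_k = 2, 8, 16, 64/3, 64/3, 256/15, 512/45, 2048/315, 1024/315, 4096/2835, …
f+g: L₀ = lclm(L_f,L_g), ord ≤ 2+1.
h=h₀': d/dx-closure on L₀ ⇒ L.
L = (-24 - 32·x) + (2 - 16·x - 32·x^2)·Dx + (1 + 6·x + 8·x^2)·Dx^2  (order 2).
h: a_k = 0, 64, -64, 1792/3, -5888/3, 123904/15, -1472512/45, 41295872/315, -165146624/315, 5945442304/2835, …
ICs: h(0) = 0, h′(0) = 64.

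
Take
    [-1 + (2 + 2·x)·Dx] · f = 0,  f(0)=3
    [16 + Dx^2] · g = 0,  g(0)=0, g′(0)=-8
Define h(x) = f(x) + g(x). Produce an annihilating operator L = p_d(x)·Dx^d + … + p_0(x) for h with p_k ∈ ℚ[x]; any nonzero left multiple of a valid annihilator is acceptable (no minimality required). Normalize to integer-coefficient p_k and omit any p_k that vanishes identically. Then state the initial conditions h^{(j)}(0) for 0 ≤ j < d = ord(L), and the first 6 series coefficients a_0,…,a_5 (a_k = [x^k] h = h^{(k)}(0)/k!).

f: a_k = 3, 3/2, -3/8, 3/16, -15/128, 21/256, …
g: a_k = 0, -8, 0, 64/3, 0, -256/15, …
Sum ⇒ L₀ = lclm(L_f,L_g) in ℚ(x)⟨Dx⟩.
L = (-1072 - 2048·x - 1024·x^2) + (2016 + 6112·x + 6144·x^2 + 2048·x^3)·Dx + (-67 - 128·x - 64·x^2)·Dx^2 + (126 + 382·x + 384·x^2 + 128·x^3)·Dx^3  (order 3).
h: a_k = 3, -13/2, -3/8, 1033/48, -15/128, -65221/3840, …
ICs: h(0) = 3, h′(0) = -13/2, h′′(0) = -3/4.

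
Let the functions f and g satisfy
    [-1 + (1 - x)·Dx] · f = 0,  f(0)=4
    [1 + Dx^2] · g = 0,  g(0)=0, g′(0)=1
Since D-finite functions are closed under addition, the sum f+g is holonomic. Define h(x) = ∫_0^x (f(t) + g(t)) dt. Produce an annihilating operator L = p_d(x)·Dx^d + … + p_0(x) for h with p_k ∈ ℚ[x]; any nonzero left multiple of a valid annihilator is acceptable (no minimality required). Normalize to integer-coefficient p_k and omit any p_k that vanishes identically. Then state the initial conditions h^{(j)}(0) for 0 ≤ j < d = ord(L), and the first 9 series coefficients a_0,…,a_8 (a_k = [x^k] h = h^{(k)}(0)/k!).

L = (7 - 2·x + x^2)·Dx + (-3 + 5·x - 3·x^2 + x^3)·Dx^2 + (7 - 2·x + x^2)·Dx^3 + (-3 + 5·x - 3·x^2 + x^3)·Dx^4  (order 4).
h: a_k = 0, 4, 5/2, 4/3, 23/24, 4/5, 481/720, 4/7, 20159/40320, …
ICs: h(0) = 0, h′(0) = 4, h′′(0) = 5, h′′′(0) = 8.

f: a_k = 4, 4, 4, 4, 4, 4, 4, 4, 4, …
g: a_k = 0, 1, 0, -1/6, 0, 1/120, 0, -1/5040, 0, …
Weyl lclm of L_f,L_g ⇒ L₀ (ord ≤ 3).
∫: right-multiply L₀ by Dx.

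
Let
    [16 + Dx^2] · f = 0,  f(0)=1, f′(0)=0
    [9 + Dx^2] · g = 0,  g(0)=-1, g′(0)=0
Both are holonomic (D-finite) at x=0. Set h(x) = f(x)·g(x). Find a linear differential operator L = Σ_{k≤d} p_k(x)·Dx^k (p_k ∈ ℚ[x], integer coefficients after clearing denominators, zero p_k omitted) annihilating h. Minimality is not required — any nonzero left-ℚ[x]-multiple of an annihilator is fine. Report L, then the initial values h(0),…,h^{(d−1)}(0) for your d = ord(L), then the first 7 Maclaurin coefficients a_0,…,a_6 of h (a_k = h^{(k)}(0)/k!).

f: a_k = 1, 0, -8, 0, 32/3, 0, -256/45, …
g: a_k = -1, 0, 9/2, 0, -27/8, 0, 81/80, …
L₀ := L_f ⊗_s L_g (sym. prod.), ord ≤ 4.
L = 49 + 50·Dx^2 + Dx^4  (order 4).
h: a_k = -1, 0, 25/2, 0, -1201/24, 0, 11765/144, …
ICs: h(0) = -1, h′(0) = 0, h′′(0) = 25, h′′′(0) = 0.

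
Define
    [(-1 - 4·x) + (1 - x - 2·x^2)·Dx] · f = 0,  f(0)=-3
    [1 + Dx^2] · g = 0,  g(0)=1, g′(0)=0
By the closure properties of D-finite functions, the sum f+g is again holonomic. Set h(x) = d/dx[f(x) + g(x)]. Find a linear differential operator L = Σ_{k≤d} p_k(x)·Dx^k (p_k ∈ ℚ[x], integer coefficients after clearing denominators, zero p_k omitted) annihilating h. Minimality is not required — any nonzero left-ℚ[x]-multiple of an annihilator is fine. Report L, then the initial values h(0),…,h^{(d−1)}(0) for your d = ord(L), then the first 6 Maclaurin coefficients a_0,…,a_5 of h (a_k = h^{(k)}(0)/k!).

f: a_k = -3, -3, -9, -15, -33, -63, …
g: a_k = 1, 0, -1/2, 0, 1/24, 0, …
Weyl lclm of L_f,L_g ⇒ L₀ (ord ≤ 3).
h=h₀': d/dx-closure on L₀ ⇒ L.
L = (270 + 1200·x + 2862·x^2 + 1860·x^3 + 1920·x^4 + 144·x^5 + 96·x^6) + (-31 - 115·x + 75·x^2 + 241·x^3 + 430·x^4 + 372·x^5 + 56·x^6 + 32·x^7)·Dx + (270 + 1200·x + 2862·x^2 + 1860·x^3 + 1920·x^4 + 144·x^5 + 96·x^6)·Dx^2 + (-31 - 115·x + 75·x^2 + 241·x^3 + 430·x^4 + 372·x^5 + 56·x^6 + 32·x^7)·Dx^3  (order 3).
h: a_k = -3, -19, -45, -791/6, -315, -92881/120, …
ICs: h(0) = -3, h′(0) = -19, h′′(0) = -90.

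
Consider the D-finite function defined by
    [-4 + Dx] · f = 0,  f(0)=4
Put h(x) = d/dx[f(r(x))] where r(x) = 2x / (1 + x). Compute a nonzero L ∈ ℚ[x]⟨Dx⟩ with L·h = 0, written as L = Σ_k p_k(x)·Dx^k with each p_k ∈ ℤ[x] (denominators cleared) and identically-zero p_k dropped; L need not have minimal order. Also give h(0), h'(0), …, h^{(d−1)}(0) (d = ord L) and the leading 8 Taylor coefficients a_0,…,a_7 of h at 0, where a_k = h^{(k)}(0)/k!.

f: a_k = 4, 16, 32, 128/3, 128/3, 512/15, 1024/45, 4096/315, …
Substitute x→r, Dx→(1/r')Dx; clear ⇒ L₀.
Derive L from L₀ (diff closure).
L = (6 - 2·x) + (-1 - 2·x - x^2)·Dx  (order 1).
h: a_k = 32, 192, 352, 128/3, -352, 1472/15, 12896/45, -12032/35, …
ICs: h(0) = 32.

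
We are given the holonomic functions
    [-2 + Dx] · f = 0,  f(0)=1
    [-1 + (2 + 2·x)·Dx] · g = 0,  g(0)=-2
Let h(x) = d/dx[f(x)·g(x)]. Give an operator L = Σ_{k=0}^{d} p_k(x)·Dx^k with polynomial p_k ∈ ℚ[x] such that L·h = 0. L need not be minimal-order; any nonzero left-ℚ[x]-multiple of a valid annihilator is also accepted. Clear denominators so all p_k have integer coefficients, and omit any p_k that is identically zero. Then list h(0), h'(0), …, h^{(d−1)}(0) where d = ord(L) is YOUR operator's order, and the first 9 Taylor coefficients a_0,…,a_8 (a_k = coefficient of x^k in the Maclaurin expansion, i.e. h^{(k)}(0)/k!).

f: a_k = 1, 2, 2, 4/3, 2/3, 4/15, 4/45, 8/315, 2/315, …
g: a_k = -2, -1, 1/4, -1/8, 5/64, -7/128, 21/512, -33/1024, 429/16384, …
h₀=f·g: eliminate ⇒ L₀, order ≤ 1·1.
Derive L from L₀ (diff closure).
L = (23 + 40·x + 16·x^2) + (-10 - 18·x - 8·x^2)·Dx  (order 1).
h: a_k = -5, -23/2, -103/8, -449/48, -1949/384, -1643/768, -36047/46080, -135617/645120, -815221/10321920, …
ICs: h(0) = -5.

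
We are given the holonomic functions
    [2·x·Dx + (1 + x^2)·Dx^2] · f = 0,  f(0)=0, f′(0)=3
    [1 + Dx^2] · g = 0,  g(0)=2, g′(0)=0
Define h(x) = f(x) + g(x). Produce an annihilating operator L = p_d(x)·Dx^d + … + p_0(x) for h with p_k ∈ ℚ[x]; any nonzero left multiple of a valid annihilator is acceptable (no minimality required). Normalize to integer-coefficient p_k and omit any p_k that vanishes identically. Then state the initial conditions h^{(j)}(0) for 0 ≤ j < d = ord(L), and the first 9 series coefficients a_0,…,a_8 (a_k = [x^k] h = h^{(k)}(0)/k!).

L = (-22·x + 28·x^3 + 2·x^5)·Dx + (-1 + 7·x^2 + 9·x^4 + x^6)·Dx^2 + (-22·x + 28·x^3 + 2·x^5)·Dx^3 + (-1 + 7·x^2 + 9·x^4 + x^6)·Dx^4  (order 4).
h: a_k = 2, 3, -1, -1, 1/12, 3/5, -1/360, -3/7, 1/20160, …
ICs: h(0) = 2, h′(0) = 3, h′′(0) = -2, h′′′(0) = -6.

f: a_k = 0, 3, 0, -1, 0, 3/5, 0, -3/7, 0, …
g: a_k = 2, 0, -1, 0, 1/12, 0, -1/360, 0, 1/20160, …
L₀ := lclm(L_f,L_g); ord L₀ ≤ 2+2.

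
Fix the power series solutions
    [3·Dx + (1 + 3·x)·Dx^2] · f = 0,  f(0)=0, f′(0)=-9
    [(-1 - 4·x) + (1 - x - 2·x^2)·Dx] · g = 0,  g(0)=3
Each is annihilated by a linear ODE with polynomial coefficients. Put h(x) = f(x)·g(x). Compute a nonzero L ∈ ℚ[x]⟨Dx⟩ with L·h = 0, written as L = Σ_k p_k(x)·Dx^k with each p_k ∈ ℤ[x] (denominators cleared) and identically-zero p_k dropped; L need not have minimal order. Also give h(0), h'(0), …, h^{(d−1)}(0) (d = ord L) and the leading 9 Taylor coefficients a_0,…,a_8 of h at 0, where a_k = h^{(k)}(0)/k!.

f: a_k = 0, -9, 27/2, -27, 243/4, -729/5, 729/2, -6561/7, 19683/8, …
g: a_k = 3, 3, 9, 15, 33, 63, 129, 255, 513, …
h₀=f·g: eliminate ⇒ L₀, order ≤ 2·1.
L = (7 + 24·x) + (-1 + 17·x + 30·x^2)·Dx + (-1 - 2·x + 5·x^2 + 6·x^3)·Dx^2  (order 2).
h: a_k = 0, -27, 27/2, -243/2, 351/4, -11853/20, 13527/20, -464913/140, 303129/56, …
ICs: h(0) = 0, h′(0) = -27.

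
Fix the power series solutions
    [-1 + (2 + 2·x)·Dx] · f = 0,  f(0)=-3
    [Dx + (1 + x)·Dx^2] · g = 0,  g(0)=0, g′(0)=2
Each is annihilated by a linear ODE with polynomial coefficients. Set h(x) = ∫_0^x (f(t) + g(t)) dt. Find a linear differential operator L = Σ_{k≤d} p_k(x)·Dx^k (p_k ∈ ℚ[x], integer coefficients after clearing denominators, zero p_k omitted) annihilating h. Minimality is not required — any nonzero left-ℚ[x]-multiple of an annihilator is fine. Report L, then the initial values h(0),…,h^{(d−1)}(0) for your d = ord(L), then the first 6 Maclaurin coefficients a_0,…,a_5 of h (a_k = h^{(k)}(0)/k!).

L = Dx^2 + (5 + 5·x)·Dx^3 + (2 + 4·x + 2·x^2)·Dx^4  (order 4).
h: a_k = 0, -3, 1/4, -5/24, 23/192, -49/640, …
ICs: h(0) = 0, h′(0) = -3, h′′(0) = 1/2, h′′′(0) = -5/4.

f: a_k = -3, -3/2, 3/8, -3/16, 15/128, -21/256, …
g: a_k = 0, 2, -1, 2/3, -1/2, 2/5, …
f+g: L₀ = lclm(L_f,L_g), ord ≤ 1+2.
∫: right-multiply L₀ by Dx.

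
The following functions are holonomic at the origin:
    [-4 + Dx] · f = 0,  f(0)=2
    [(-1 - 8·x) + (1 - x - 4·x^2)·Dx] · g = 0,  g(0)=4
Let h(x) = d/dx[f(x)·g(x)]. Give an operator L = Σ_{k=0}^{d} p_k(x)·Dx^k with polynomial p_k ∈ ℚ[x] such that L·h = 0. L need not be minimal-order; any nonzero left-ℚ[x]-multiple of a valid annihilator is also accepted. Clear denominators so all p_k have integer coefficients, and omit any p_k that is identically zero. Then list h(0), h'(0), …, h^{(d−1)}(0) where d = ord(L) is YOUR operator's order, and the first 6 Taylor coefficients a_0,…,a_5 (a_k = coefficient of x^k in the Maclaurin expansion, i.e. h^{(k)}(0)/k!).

f: a_k = 2, 8, 16, 64/3, 64/3, 256/15, …
g: a_k = 4, 4, 20, 36, 116, 260, …
Sym-product of L_f,L_g gives L₀ (≤ ord 1).
h₀' ⇒ L via d/dx closure of L₀.
L = (34 + 48·x - 112·x^2 - 128·x^3 + 256·x^4) + (-5 + x + 40·x^2 - 64·x^4)·Dx  (order 1).
h: a_k = 40, 272, 1144, 12128/3, 39064/3, 120464/3, …
ICs: h(0) = 40.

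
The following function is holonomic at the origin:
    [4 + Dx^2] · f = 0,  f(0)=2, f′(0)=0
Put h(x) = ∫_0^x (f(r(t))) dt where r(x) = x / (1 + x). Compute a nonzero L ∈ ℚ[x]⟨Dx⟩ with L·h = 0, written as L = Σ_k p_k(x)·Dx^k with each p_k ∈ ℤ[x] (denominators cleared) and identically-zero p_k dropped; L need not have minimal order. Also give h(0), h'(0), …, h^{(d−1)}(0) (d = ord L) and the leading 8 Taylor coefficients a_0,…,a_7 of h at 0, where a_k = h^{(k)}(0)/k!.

f: a_k = 2, 0, -4, 0, 4/3, 0, -8/45, 0, …
f∘r: x↦r, Dx↦Dx/r' in L_f ⇒ L₀.
h=∫₀ˣh₀: take L = L₀·Dx.
L = 4·Dx + (2 + 6·x + 6·x^2 + 2·x^3)·Dx^2 + (1 + 4·x + 6·x^2 + 4·x^3 + x^4)·Dx^3  (order 3).
h: a_k = 0, 2, 0, -4/3, 2, -32/15, 16/9, -44/45, …
ICs: h(0) = 0, h′(0) = 2, h′′(0) = 0.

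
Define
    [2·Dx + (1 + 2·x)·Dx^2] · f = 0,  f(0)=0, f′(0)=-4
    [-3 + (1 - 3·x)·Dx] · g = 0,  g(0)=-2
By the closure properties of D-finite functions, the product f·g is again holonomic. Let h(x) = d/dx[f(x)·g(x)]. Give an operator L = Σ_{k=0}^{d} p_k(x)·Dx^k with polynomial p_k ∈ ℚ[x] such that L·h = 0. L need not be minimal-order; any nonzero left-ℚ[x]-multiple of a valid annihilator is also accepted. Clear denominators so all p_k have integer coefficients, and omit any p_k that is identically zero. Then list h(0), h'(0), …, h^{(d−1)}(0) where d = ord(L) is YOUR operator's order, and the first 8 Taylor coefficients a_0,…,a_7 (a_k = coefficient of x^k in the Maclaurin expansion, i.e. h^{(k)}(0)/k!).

L = 24 + (5 + 30·x)·Dx + (-1 + x + 6·x^2)·Dx^2  (order 2).
h: a_k = 8, 32, 176, 640, 2528, 44224/5, 157344/5, 3740416/35, …
ICs: h(0) = 8, h′(0) = 32.

f: a_k = 0, -4, 4, -16/3, 8, -64/5, 64/3, -256/7, …
g: a_k = -2, -6, -18, -54, -162, -486, -1458, -4374, …
Product ⇒ symmetric product L₀, ord ≤ 2.
Derive L from L₀ (diff closure).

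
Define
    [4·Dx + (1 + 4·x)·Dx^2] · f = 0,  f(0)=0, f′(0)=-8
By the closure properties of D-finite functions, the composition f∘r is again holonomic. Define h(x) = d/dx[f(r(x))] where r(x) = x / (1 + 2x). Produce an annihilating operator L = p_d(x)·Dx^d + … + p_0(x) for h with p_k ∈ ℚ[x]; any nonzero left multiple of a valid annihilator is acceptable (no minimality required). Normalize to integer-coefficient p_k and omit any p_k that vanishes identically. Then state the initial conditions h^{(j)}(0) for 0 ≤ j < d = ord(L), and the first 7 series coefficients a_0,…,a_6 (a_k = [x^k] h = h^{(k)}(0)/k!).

f: a_k = 0, -8, 16, -128/3, 128, -2048/5, 4096/3, …
L₀ from L_f via x↦r, Dx↦r'^{-1}Dx.
h₀' ⇒ L via d/dx closure of L₀.
L = (8 + 24·x) + (1 + 8·x + 12·x^2)·Dx  (order 1).
h: a_k = -8, 64, -416, 2560, -15488, 93184, -559616, …
ICs: h(0) = -8.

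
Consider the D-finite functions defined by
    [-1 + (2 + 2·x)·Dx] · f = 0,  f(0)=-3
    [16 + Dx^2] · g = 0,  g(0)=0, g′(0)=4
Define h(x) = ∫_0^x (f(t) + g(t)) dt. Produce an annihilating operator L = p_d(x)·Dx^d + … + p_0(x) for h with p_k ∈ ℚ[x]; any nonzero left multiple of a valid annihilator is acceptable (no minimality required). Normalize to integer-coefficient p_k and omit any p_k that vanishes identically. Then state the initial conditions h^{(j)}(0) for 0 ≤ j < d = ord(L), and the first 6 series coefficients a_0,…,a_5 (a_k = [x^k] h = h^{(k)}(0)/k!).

L = (-1072 - 2048·x - 1024·x^2)·Dx + (2016 + 6112·x + 6144·x^2 + 2048·x^3)·Dx^2 + (-67 - 128·x - 64·x^2)·Dx^3 + (126 + 382·x + 384·x^2 + 128·x^3)·Dx^4  (order 4).
h: a_k = 0, -3, 5/4, 1/8, -521/192, 3/128, …
ICs: h(0) = 0, h′(0) = -3, h′′(0) = 5/2, h′′′(0) = 3/4.

f: a_k = -3, -3/2, 3/8, -3/16, 15/128, -21/256, …
g: a_k = 0, 4, 0, -32/3, 0, 128/15, …
f+g: L₀ = lclm(L_f,L_g), ord ≤ 1+2.
∫: right-multiply L₀ by Dx.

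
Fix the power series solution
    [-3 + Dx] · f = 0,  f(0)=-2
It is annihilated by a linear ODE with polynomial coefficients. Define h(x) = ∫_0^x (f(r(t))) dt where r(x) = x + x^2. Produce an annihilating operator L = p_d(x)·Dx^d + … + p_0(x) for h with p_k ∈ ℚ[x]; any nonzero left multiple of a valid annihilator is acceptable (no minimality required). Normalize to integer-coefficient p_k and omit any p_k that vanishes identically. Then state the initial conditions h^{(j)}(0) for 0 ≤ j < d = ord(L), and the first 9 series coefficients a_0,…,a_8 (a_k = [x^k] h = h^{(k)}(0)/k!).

f: a_k = -2, -6, -9, -9, -27/4, -81/20, -81/40, -243/280, -729/2240, …
Substitute x→r, Dx→(1/r')Dx; clear ⇒ L₀.
h=∫h₀ ⇒ L = L₀·Dx.
L = (-3 - 6·x)·Dx + Dx^2  (order 2).
h: a_k = 0, -2, -3, -5, -27/4, -171/20, -387/40, -2871/280, -4509/448, …
ICs: h(0) = 0, h′(0) = -2.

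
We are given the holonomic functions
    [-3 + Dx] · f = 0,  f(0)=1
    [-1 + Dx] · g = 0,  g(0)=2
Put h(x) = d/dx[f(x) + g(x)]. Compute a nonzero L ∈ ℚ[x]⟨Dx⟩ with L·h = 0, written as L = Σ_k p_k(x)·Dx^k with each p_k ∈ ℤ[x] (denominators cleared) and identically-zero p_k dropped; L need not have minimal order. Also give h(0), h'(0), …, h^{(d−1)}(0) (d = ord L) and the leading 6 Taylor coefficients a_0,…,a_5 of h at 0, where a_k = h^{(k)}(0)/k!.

L = 3 - 4·Dx + Dx^2  (order 2).
h: a_k = 5, 11, 29/2, 83/6, 245/24, 731/120, …
ICs: h(0) = 5, h′(0) = 11.

f: a_k = 1, 3, 9/2, 9/2, 27/8, 81/40, …
g: a_k = 2, 2, 1, 1/3, 1/12, 1/60, …
L₀ := lclm(L_f,L_g); ord L₀ ≤ 1+1.
Derive L from L₀ (diff closure).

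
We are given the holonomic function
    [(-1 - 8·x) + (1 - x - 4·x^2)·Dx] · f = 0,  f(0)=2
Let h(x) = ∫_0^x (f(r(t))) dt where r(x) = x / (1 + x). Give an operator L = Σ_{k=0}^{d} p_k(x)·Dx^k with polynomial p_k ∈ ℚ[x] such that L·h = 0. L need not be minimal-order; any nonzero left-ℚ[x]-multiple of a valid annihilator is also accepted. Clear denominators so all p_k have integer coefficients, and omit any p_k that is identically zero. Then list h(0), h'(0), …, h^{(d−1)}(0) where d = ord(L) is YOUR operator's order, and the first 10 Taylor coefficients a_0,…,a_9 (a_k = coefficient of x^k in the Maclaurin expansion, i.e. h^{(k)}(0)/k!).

L = (1 + 9·x)·Dx + (-1 - 2·x + 3·x^2 + 4·x^3)·Dx^2  (order 2).
h: a_k = 0, 2, 1, 8/3, 0, 32/5, -16/3, 160/7, -36, 928/9, …
ICs: h(0) = 0, h′(0) = 2.

f: a_k = 2, 2, 10, 18, 58, 130, 362, 882, 2330, 5858, …
h₀=f(r): pull back L_f along r ⇒ L₀.
h=∫₀ˣh₀: take L = L₀·Dx.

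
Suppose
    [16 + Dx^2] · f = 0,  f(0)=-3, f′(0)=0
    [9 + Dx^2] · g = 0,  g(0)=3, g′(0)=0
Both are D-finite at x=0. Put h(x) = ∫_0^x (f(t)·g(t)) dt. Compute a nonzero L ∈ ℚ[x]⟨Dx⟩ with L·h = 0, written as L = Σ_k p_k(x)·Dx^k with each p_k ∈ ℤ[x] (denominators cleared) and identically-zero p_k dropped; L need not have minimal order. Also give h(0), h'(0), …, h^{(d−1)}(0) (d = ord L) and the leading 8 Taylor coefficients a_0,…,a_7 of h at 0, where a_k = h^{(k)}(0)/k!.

f: a_k = -3, 0, 24, 0, -32, 0, 256/15, 0, …
g: a_k = 3, 0, -27/2, 0, 81/8, 0, -243/80, 0, …
h₀=f·g: eliminate ⇒ L₀, order ≤ 2·2.
Integrate: L := L₀·Dx.
L = 49·Dx + 50·Dx^3 + Dx^5  (order 5).
h: a_k = 0, -9, 0, 75/2, 0, -3603/40, 0, 11765/112, …
ICs: h(0) = 0, h′(0) = -9, h′′(0) = 0, h′′′(0) = 225, h′′′′(0) = 0.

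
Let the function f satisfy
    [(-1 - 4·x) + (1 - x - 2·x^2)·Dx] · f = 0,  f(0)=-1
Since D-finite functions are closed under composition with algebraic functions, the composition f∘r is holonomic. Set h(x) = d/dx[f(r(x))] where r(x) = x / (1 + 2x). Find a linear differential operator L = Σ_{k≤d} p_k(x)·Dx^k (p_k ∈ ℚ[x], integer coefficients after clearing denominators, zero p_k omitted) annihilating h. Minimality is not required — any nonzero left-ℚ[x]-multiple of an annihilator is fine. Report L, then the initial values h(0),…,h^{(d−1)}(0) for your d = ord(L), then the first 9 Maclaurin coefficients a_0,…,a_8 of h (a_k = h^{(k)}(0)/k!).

L = 2 + (-1 - 11·x - 36·x^2 - 36·x^3)·Dx  (order 1).
h: a_k = -1, -2, 9, -36, 135, -486, 1701, -5832, 19683, …
ICs: h(0) = -1.

f: a_k = -1, -1, -3, -5, -11, -21, -43, -85, -171, …
f∘r: x↦r, Dx↦Dx/r' in L_f ⇒ L₀.
h₀' ⇒ L via d/dx closure of L₀.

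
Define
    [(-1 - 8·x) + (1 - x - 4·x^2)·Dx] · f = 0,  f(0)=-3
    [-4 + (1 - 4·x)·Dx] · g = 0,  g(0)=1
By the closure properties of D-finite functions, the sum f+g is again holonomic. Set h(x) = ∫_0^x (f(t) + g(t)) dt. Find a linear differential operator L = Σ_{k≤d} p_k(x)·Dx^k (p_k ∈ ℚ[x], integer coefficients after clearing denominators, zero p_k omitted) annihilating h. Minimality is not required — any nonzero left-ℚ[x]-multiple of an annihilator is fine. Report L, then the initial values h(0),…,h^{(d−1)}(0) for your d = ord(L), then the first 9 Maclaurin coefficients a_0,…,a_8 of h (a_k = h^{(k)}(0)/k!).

f: a_k = -3, -3, -15, -27, -87, -195, -543, -1323, -3495, …
g: a_k = 1, 4, 16, 64, 256, 1024, 4096, 16384, 65536, …
Weyl lclm of L_f,L_g ⇒ L₀ (ord ≤ 2).
h=∫h₀ ⇒ L = L₀·Dx.
L = (8 - 288·x + 384·x^2 - 512·x^3)·Dx + (22 - 8·x - 288·x^2 + 640·x^3 - 1024·x^4)·Dx^2 + (-3 + 23·x - 56·x^2 + 32·x^3 + 128·x^4 - 256·x^5)·Dx^3  (order 3).
h: a_k = 0, -2, 1/2, 1/3, 37/4, 169/5, 829/6, 3553/7, 15061/8, …
ICs: h(0) = 0, h′(0) = -2, h′′(0) = 1.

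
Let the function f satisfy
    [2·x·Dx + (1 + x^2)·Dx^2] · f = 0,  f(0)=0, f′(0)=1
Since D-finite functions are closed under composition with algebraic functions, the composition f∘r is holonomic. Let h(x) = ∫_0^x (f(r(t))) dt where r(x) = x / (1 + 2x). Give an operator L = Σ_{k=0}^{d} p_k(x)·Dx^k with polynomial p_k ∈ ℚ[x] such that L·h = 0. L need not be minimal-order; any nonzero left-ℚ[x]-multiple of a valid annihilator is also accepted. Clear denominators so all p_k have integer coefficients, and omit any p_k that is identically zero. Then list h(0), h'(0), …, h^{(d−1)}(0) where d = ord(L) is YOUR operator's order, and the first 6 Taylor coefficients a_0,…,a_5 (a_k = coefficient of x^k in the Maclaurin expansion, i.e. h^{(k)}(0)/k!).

L = (4 + 10·x)·Dx^2 + (1 + 4·x + 5·x^2)·Dx^3  (order 3).
h: a_k = 0, 0, 1/2, -2/3, 11/12, -6/5, …
ICs: h(0) = 0, h′(0) = 0, h′′(0) = 1.

f: a_k = 0, 1, 0, -1/3, 0, 1/5, …
L₀ from L_f via x↦r, Dx↦r'^{-1}Dx.
h=∫₀ˣh₀: take L = L₀·Dx.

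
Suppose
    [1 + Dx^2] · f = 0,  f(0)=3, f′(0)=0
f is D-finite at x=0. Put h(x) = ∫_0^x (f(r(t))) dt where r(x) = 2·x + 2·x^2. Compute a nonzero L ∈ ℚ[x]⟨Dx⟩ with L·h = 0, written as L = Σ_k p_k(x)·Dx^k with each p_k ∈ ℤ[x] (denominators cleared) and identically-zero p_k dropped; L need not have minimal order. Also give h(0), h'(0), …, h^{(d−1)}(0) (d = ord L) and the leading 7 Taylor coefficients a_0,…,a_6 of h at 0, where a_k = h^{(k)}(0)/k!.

L = (4 + 24·x + 48·x^2 + 32·x^3)·Dx - 2·Dx^2 + (1 + 2·x)·Dx^3  (order 3).
h: a_k = 0, 3, 0, -2, -3, -4/5, 4/3, …
ICs: h(0) = 0, h′(0) = 3, h′′(0) = 0.

f: a_k = 3, 0, -3/2, 0, 1/8, 0, -1/240, …
Substitute x→r, Dx→(1/r')Dx; clear ⇒ L₀.
h=∫h₀ ⇒ L = L₀·Dx.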